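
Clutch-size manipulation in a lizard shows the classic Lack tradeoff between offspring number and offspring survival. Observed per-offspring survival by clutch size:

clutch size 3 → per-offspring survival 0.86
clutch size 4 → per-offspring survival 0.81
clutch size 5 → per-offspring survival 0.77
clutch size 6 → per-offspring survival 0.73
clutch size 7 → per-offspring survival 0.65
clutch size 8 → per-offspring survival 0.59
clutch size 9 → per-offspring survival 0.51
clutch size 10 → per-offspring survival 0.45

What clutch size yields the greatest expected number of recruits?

Expected recruits = c × s(c):
  c=3: 3 × 0.86 = 2.580
  c=4: 4 × 0.81 = 3.240
  c=5: 5 × 0.77 = 3.850
  c=6: 6 × 0.73 = 4.380
  c=7: 7 × 0.65 = 4.550
  c=8: 8 × 0.59 = 4.720
  c=9: 9 × 0.51 = 4.590
  c=10: 10 × 0.45 = 4.500
Maximum at c = 8 (4.720 recruits).

8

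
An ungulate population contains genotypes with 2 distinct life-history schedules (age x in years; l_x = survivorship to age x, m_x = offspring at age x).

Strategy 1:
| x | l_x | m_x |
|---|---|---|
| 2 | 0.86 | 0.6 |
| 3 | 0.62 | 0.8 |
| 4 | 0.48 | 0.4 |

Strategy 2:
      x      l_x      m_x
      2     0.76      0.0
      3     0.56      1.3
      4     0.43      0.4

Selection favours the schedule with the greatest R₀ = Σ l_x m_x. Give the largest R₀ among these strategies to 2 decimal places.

Strategy 1: R₀ = 0.86×0.6 + 0.62×0.8 + 0.48×0.4 = 1.2040
Strategy 2: R₀ = 0.76×0.0 + 0.56×1.3 + 0.43×0.4 = 0.9000
Highest R₀: strategy 1 with 1.2040.

1.20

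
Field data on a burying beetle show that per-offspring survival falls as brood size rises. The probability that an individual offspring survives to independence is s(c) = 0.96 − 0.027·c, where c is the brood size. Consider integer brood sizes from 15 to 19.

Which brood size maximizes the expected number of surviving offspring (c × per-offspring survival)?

Expected surviving offspring = c × s(c):
  c=15: 15 × 0.555 = 8.325
  c=16: 16 × 0.528 = 8.448
  c=17: 17 × 0.501 = 8.517
  c=18: 18 × 0.474 = 8.532
  c=19: 19 × 0.447 = 8.493
Maximum at c = 18 (8.532 surviving offspring).

18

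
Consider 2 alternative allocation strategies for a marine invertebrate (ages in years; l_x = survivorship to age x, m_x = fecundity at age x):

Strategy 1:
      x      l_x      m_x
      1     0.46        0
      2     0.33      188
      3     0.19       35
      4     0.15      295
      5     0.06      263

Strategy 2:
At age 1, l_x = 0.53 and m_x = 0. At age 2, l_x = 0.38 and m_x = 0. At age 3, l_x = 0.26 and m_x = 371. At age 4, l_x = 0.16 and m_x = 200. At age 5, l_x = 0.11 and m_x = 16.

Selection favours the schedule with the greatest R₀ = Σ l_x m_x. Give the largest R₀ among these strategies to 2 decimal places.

Strategy 1: R₀ = 0.46×0 + 0.33×188 + 0.19×35 + 0.15×295 + 0.06×263 = 128.7200
Strategy 2: R₀ = 0.53×0 + 0.38×0 + 0.26×371 + 0.16×200 + 0.11×16 = 130.2200
Highest R₀: strategy 2 with 130.2200.

130.22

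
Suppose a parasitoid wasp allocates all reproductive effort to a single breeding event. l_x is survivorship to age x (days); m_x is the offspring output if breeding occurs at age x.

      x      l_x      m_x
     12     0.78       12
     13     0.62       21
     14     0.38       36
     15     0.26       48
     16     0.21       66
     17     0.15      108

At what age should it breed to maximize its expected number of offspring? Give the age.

Expected offspring if breeding at age x = l_x × m_x:
  age 12: 0.78 × 12 = 9.360
  age 13: 0.62 × 21 = 13.020
  age 14: 0.38 × 36 = 13.680
  age 15: 0.26 × 48 = 12.480
  age 16: 0.21 × 66 = 13.860
  age 17: 0.15 × 108 = 16.200
Maximum at age 17 (16.200).

17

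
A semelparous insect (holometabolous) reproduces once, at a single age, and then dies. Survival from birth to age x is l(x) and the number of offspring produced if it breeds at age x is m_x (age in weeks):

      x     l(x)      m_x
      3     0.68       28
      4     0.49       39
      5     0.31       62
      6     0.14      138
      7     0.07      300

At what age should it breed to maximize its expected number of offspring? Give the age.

Expected offspring if breeding at age x = l(x) × m_x:
  age 3: 0.68 × 28 = 19.040
  age 4: 0.49 × 39 = 19.110
  age 5: 0.31 × 62 = 19.220
  age 6: 0.14 × 138 = 19.320
  age 7: 0.07 × 300 = 21.000
Maximum at age 7 (21.000).

7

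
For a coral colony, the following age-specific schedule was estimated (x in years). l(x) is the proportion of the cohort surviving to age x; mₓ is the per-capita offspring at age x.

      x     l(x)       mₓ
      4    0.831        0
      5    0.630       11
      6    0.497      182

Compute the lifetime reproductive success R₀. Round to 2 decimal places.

R₀ = Σ l(x) mₓ:
  age 4: 0.831 × 0 = 0.0000
  age 5: 0.630 × 11 = 6.9300
  age 6: 0.497 × 182 = 90.4540
R₀ = 0.0000 + 6.9300 + 90.4540 = 97.3840

97.38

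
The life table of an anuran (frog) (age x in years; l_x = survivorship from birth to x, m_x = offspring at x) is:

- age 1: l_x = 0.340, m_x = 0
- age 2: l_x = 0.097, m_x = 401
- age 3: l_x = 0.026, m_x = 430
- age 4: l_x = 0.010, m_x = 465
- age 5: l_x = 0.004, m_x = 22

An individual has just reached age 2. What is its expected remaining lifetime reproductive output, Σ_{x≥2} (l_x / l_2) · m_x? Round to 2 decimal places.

l_2 = 0.097. Conditional survival from age 2 to x is l_x / l_2.
  x=2: (0.097/0.097) × 401 = 401.0000
  x=3: (0.026/0.097) × 430 = 115.2577
  x=4: (0.010/0.097) × 465 = 47.9381
  x=5: (0.004/0.097) × 22 = 0.9072
Sum = 401.0000 + 115.2577 + 47.9381 + 0.9072 = 565.1031

565.10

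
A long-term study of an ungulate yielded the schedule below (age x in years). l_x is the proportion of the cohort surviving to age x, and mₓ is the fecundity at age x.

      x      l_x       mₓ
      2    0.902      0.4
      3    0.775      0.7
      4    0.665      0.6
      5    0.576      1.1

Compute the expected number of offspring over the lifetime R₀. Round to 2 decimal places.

R₀ = Σ l_x mₓ:
  age 2: 0.902 × 0.4 = 0.3608
  age 3: 0.775 × 0.7 = 0.5425
  age 4: 0.665 × 0.6 = 0.3990
  age 5: 0.576 × 1.1 = 0.6336
R₀ = 0.3608 + 0.5425 + 0.3990 + 0.6336 = 1.9359

1.94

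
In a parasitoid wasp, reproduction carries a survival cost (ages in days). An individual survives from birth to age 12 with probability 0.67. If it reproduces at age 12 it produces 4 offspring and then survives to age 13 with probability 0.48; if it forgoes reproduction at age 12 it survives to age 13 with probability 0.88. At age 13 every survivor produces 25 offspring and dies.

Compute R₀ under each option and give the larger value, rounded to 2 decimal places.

breed at age 12: R₀ = 0.67 × (4 + 0.48 × 25) = 0.67 × 16.0000 = 10.7200
delay to age 13: R₀ = 0.67 × (0.88 × 25) = 0.67 × 22.0000 = 14.7400
Higher: delay to age 13 (14.7400).

14.74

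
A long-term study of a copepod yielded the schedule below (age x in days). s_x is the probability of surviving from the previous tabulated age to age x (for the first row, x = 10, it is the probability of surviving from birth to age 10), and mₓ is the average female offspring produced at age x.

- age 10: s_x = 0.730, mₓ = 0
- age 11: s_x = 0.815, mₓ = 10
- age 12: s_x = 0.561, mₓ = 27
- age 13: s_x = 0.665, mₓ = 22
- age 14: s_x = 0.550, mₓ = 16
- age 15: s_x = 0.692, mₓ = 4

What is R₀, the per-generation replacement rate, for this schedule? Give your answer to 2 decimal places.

22.14

Survivorship from birth: l_x = s_10·s_11·…·s_x.
  l_10 = 0.73000
  l_11 = 0.59495
  l_12 = 0.33377
  l_13 = 0.22196
  l_14 = 0.12208
  l_15 = 0.08448
R₀ = Σ l_x mₓ:
  age 10: 0.73000 × 0 = 0.0000
  age 11: 0.59495 × 10 = 5.9495
  age 12: 0.33377 × 27 = 9.0118
  age 13: 0.22196 × 22 = 4.8831
  age 14: 0.12208 × 16 = 1.9533
  age 15: 0.08448 × 4 = 0.3379
R₀ = 0.0000 + 5.9495 + 9.0118 + 4.8831 + 1.9533 + 0.3379 = 22.1356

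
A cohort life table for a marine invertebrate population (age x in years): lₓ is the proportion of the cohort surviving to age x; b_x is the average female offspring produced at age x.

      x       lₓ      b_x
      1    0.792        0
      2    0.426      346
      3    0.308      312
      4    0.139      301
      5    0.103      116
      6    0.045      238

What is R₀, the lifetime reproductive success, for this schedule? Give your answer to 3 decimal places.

307.989

R₀ = Σ lₓ b_x:
  age 1: 0.792 × 0 = 0.0000
  age 2: 0.426 × 346 = 147.3960
  age 3: 0.308 × 312 = 96.0960
  age 4: 0.139 × 301 = 41.8390
  age 5: 0.103 × 116 = 11.9480
  age 6: 0.045 × 238 = 10.7100
R₀ = 0.0000 + 147.3960 + 96.0960 + 41.8390 + 11.9480 + 10.7100 = 307.9890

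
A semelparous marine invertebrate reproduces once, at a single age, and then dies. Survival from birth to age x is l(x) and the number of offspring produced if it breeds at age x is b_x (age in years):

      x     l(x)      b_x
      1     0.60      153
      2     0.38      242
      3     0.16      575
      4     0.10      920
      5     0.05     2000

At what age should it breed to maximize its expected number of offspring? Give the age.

5

Expected offspring if breeding at age x = l(x) × b_x:
  age 1: 0.60 × 153 = 91.800
  age 2: 0.38 × 242 = 91.960
  age 3: 0.16 × 575 = 92.000
  age 4: 0.10 × 920 = 92.000
  age 5: 0.05 × 2000 = 100.000
Maximum at age 5 (100.000).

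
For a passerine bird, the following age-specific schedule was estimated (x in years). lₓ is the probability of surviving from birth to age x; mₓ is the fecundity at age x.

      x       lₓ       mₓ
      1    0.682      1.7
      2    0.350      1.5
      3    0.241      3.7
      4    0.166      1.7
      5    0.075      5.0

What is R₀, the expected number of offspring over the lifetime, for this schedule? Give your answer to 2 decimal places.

R₀ = Σ lₓ mₓ:
  age 1: 0.682 × 1.7 = 1.1594
  age 2: 0.350 × 1.5 = 0.5250
  age 3: 0.241 × 3.7 = 0.8917
  age 4: 0.166 × 1.7 = 0.2822
  age 5: 0.075 × 5.0 = 0.3750
R₀ = 1.1594 + 0.5250 + 0.8917 + 0.2822 + 0.3750 = 3.2333

3.23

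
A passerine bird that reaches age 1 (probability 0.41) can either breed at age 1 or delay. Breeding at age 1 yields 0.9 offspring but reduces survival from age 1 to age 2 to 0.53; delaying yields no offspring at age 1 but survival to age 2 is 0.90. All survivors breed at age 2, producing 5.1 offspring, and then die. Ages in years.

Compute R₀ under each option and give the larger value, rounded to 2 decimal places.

1.88

breed at age 1: R₀ = 0.41 × (0.9 + 0.53 × 5.1) = 0.41 × 3.6030 = 1.4772
delay to age 2: R₀ = 0.41 × (0.90 × 5.1) = 0.41 × 4.5900 = 1.8819
Higher: delay to age 2 (1.8819).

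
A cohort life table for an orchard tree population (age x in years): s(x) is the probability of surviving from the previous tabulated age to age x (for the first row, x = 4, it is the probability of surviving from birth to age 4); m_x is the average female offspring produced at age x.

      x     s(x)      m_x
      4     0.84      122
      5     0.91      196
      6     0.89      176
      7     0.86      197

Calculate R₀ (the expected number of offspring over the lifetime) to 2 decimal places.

Survivorship from birth: l_x = s_4·s_5·…·s_x.
  l_4 = 0.84000
  l_5 = 0.76440
  l_6 = 0.68032
  l_7 = 0.58507
R₀ = Σ l_x m_x:
  age 4: 0.84000 × 122 = 102.4800
  age 5: 0.76440 × 196 = 149.8224
  age 6: 0.68032 × 176 = 119.7363
  age 7: 0.58507 × 197 = 115.2588
R₀ = 102.4800 + 149.8224 + 119.7363 + 115.2588 = 487.2975

487.30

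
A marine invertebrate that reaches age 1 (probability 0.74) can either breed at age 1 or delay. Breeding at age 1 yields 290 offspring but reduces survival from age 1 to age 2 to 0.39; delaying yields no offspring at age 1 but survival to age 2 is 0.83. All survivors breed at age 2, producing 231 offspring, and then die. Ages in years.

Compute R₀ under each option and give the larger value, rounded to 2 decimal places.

breed at age 1: R₀ = 0.74 × (290 + 0.39 × 231) = 0.74 × 380.0900 = 281.2666
delay to age 2: R₀ = 0.74 × (0.83 × 231) = 0.74 × 191.7300 = 141.8802
Higher: breed at age 1 (281.2666).

281.27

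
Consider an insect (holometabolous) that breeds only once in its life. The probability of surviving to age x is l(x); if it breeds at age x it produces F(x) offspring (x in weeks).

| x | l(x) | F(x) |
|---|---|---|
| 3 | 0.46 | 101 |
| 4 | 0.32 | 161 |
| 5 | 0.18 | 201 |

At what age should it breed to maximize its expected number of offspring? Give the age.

Expected offspring if breeding at age x = l(x) × F(x):
  age 3: 0.46 × 101 = 46.460
  age 4: 0.32 × 161 = 51.520
  age 5: 0.18 × 201 = 36.180
Maximum at age 4 (51.520).

4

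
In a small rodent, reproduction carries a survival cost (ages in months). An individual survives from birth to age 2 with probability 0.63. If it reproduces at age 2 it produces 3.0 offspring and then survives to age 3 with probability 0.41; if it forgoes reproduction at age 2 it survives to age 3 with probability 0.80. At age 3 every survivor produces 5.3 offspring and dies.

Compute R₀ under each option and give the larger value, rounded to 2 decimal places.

3.26

breed at age 2: R₀ = 0.63 × (3.0 + 0.41 × 5.3) = 0.63 × 5.1730 = 3.2590
delay to age 3: R₀ = 0.63 × (0.80 × 5.3) = 0.63 × 4.2400 = 2.6712
Higher: breed at age 2 (3.2590).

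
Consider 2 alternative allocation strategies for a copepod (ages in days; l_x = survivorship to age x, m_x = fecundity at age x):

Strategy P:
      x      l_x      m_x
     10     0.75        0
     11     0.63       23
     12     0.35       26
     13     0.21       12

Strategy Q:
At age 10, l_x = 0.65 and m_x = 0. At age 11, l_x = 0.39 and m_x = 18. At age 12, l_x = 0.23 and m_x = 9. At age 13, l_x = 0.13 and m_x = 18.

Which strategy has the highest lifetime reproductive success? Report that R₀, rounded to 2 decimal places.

Strategy P: R₀ = 0.75×0 + 0.63×23 + 0.35×26 + 0.21×12 = 26.1100
Strategy Q: R₀ = 0.65×0 + 0.39×18 + 0.23×9 + 0.13×18 = 11.4300
Highest R₀: strategy P with 26.1100.

26.11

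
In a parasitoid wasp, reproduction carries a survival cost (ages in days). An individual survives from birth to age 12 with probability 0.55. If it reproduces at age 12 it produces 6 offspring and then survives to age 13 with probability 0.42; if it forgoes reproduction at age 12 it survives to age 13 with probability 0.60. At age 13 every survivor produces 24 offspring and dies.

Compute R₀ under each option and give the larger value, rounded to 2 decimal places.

breed at age 12: R₀ = 0.55 × (6 + 0.42 × 24) = 0.55 × 16.0800 = 8.8440
delay to age 13: R₀ = 0.55 × (0.60 × 24) = 0.55 × 14.4000 = 7.9200
Higher: breed at age 12 (8.8440).

8.84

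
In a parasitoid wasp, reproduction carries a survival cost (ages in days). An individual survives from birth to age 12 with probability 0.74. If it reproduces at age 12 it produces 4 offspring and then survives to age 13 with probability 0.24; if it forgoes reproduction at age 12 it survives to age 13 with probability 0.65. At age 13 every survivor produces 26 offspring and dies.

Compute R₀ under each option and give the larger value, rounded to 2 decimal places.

breed at age 12: R₀ = 0.74 × (4 + 0.24 × 26) = 0.74 × 10.2400 = 7.5776
delay to age 13: R₀ = 0.74 × (0.65 × 26) = 0.74 × 16.9000 = 12.5060
Higher: delay to age 13 (12.5060).

12.51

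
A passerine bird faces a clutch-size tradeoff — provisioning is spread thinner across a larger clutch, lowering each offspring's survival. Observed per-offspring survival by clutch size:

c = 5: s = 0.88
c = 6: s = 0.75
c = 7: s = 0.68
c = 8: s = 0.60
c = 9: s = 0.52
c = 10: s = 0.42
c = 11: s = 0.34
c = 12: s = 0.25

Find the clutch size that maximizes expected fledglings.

8

Expected fledglings = c × s(c):
  c=5: 5 × 0.88 = 4.400
  c=6: 6 × 0.75 = 4.500
  c=7: 7 × 0.68 = 4.760
  c=8: 8 × 0.60 = 4.800
  c=9: 9 × 0.52 = 4.680
  c=10: 10 × 0.42 = 4.200
  c=11: 11 × 0.34 = 3.740
  c=12: 12 × 0.25 = 3.000
Maximum at c = 8 (4.800 fledglings).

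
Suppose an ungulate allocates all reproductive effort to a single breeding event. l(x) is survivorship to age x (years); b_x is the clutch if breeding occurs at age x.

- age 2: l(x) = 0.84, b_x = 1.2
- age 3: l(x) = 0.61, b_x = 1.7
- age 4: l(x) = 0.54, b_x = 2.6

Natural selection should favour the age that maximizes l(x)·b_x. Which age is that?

4

Expected offspring if breeding at age x = l(x) × b_x:
  age 2: 0.84 × 1.2 = 1.008
  age 3: 0.61 × 1.7 = 1.037
  age 4: 0.54 × 2.6 = 1.404
Maximum at age 4 (1.404).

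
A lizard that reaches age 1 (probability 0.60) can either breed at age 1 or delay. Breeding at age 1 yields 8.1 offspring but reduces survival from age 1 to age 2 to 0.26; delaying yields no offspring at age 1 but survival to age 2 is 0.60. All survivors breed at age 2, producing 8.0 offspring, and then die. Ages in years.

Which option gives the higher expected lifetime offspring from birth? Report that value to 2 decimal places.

6.11

breed at age 1: R₀ = 0.60 × (8.1 + 0.26 × 8.0) = 0.60 × 10.1800 = 6.1080
delay to age 2: R₀ = 0.60 × (0.60 × 8.0) = 0.60 × 4.8000 = 2.8800
Higher: breed at age 1 (6.1080).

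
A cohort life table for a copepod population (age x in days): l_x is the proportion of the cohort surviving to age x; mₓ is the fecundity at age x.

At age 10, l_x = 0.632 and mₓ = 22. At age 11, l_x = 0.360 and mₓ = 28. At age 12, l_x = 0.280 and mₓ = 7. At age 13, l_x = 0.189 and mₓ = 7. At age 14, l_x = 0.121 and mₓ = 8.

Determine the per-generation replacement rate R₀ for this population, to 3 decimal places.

R₀ = Σ l_x mₓ:
  age 10: 0.632 × 22 = 13.9040
  age 11: 0.360 × 28 = 10.0800
  age 12: 0.280 × 7 = 1.9600
  age 13: 0.189 × 7 = 1.3230
  age 14: 0.121 × 8 = 0.9680
R₀ = 13.9040 + 10.0800 + 1.9600 + 1.3230 + 0.9680 = 28.2350

28.235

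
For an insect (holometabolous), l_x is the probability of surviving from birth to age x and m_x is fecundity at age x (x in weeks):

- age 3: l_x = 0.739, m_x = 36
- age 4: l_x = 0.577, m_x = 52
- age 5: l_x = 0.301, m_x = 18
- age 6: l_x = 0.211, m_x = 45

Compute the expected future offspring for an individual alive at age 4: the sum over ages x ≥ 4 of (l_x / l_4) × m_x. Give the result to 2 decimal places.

77.85

l_4 = 0.577. Conditional survival from age 4 to x is l_x / l_4.
  x=4: (0.577/0.577) × 52 = 52.0000
  x=5: (0.301/0.577) × 18 = 9.3899
  x=6: (0.211/0.577) × 45 = 16.4558
Sum = 52.0000 + 9.3899 + 16.4558 = 77.8458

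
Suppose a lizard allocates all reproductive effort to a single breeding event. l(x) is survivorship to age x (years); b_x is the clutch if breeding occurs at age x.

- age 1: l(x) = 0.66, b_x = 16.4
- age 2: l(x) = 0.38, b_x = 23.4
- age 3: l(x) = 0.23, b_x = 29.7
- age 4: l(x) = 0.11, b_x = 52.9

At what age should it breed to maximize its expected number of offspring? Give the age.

Expected offspring if breeding at age x = l(x) × b_x:
  age 1: 0.66 × 16.4 = 10.824
  age 2: 0.38 × 23.4 = 8.892
  age 3: 0.23 × 29.7 = 6.831
  age 4: 0.11 × 52.9 = 5.819
Maximum at age 1 (10.824).

1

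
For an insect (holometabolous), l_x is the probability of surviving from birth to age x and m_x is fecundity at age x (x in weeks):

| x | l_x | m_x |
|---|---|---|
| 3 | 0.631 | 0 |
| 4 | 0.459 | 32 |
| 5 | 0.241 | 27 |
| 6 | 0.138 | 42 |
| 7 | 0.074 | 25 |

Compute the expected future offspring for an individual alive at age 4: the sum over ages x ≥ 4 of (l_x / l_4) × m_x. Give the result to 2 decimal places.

62.83

l_4 = 0.459. Conditional survival from age 4 to x is l_x / l_4.
  x=4: (0.459/0.459) × 32 = 32.0000
  x=5: (0.241/0.459) × 27 = 14.1765
  x=6: (0.138/0.459) × 42 = 12.6275
  x=7: (0.074/0.459) × 25 = 4.0305
Sum = 32.0000 + 14.1765 + 12.6275 + 4.0305 = 62.8344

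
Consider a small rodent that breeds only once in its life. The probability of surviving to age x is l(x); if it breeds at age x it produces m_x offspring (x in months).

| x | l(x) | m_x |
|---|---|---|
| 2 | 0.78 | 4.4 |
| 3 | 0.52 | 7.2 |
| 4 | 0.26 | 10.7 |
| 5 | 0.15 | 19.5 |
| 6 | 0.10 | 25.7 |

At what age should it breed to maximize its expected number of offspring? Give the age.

Expected offspring if breeding at age x = l(x) × m_x:
  age 2: 0.78 × 4.4 = 3.432
  age 3: 0.52 × 7.2 = 3.744
  age 4: 0.26 × 10.7 = 2.782
  age 5: 0.15 × 19.5 = 2.925
  age 6: 0.10 × 25.7 = 2.570
Maximum at age 3 (3.744).

3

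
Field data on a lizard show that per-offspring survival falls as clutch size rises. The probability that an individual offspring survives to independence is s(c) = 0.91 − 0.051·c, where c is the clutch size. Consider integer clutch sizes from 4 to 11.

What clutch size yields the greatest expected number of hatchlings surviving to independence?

Expected hatchlings surviving to independence = c × s(c):
  c=4: 4 × 0.706 = 2.824
  c=5: 5 × 0.655 = 3.275
  c=6: 6 × 0.604 = 3.624
  c=7: 7 × 0.553 = 3.871
  c=8: 8 × 0.502 = 4.016
  c=9: 9 × 0.451 = 4.059
  c=10: 10 × 0.400 = 4.000
  c=11: 11 × 0.349 = 3.839
Maximum at c = 9 (4.059 hatchlings surviving to independence).

9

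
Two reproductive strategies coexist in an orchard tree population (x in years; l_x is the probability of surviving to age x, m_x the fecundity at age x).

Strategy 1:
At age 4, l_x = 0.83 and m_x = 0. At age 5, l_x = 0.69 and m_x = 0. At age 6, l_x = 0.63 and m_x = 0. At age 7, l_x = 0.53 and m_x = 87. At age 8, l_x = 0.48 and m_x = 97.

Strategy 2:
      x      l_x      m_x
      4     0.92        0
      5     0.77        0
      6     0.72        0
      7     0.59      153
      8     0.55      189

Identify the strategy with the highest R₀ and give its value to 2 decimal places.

Strategy 1: R₀ = 0.83×0 + 0.69×0 + 0.63×0 + 0.53×87 + 0.48×97 = 92.6700
Strategy 2: R₀ = 0.92×0 + 0.77×0 + 0.72×0 + 0.59×153 + 0.55×189 = 194.2200
Highest R₀: strategy 2 with 194.2200.

194.22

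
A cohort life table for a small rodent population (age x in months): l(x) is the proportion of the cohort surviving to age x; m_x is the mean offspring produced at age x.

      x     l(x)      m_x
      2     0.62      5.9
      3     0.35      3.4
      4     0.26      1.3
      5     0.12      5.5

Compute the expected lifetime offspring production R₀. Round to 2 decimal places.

R₀ = Σ l(x) m_x:
  age 2: 0.62 × 5.9 = 3.6580
  age 3: 0.35 × 3.4 = 1.1900
  age 4: 0.26 × 1.3 = 0.3380
  age 5: 0.12 × 5.5 = 0.6600
R₀ = 3.6580 + 1.1900 + 0.3380 + 0.6600 = 5.8460

5.85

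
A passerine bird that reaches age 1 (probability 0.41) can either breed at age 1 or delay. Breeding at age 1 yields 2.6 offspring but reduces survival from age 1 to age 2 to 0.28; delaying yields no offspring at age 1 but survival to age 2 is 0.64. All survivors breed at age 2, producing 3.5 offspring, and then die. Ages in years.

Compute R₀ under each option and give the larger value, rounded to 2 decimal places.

1.47

breed at age 1: R₀ = 0.41 × (2.6 + 0.28 × 3.5) = 0.41 × 3.5800 = 1.4678
delay to age 2: R₀ = 0.41 × (0.64 × 3.5) = 0.41 × 2.2400 = 0.9184
Higher: breed at age 1 (1.4678).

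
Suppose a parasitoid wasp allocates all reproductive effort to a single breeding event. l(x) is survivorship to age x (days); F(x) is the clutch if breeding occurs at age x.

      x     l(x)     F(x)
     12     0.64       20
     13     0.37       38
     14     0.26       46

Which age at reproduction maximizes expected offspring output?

13

Expected offspring if breeding at age x = l(x) × F(x):
  age 12: 0.64 × 20 = 12.800
  age 13: 0.37 × 38 = 14.060
  age 14: 0.26 × 46 = 11.960
Maximum at age 13 (14.060).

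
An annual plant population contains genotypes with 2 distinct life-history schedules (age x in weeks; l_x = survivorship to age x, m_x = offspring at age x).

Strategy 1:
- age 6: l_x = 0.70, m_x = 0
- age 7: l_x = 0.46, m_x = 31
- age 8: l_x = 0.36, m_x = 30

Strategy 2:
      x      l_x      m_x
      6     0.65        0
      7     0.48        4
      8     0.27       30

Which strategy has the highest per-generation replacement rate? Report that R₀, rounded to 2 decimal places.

25.06

Strategy 1: R₀ = 0.70×0 + 0.46×31 + 0.36×30 = 25.0600
Strategy 2: R₀ = 0.65×0 + 0.48×4 + 0.27×30 = 10.0200
Highest R₀: strategy 1 with 25.0600.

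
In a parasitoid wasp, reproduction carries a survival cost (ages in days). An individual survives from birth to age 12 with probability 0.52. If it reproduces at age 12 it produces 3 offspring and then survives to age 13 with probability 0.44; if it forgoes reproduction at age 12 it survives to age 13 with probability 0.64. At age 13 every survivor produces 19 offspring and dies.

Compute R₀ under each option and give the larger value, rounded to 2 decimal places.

breed at age 12: R₀ = 0.52 × (3 + 0.44 × 19) = 0.52 × 11.3600 = 5.9072
delay to age 13: R₀ = 0.52 × (0.64 × 19) = 0.52 × 12.1600 = 6.3232
Higher: delay to age 13 (6.3232).

6.32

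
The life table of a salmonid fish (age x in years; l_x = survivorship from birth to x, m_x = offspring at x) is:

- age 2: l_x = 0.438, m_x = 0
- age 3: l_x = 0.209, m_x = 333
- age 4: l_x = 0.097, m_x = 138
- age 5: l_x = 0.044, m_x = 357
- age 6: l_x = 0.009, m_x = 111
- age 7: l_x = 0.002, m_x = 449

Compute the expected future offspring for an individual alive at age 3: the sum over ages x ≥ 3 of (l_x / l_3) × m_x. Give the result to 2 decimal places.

l_3 = 0.209. Conditional survival from age 3 to x is l_x / l_3.
  x=3: (0.209/0.209) × 333 = 333.0000
  x=4: (0.097/0.209) × 138 = 64.0478
  x=5: (0.044/0.209) × 357 = 75.1579
  x=6: (0.009/0.209) × 111 = 4.7799
  x=7: (0.002/0.209) × 449 = 4.2967
Sum = 333.0000 + 64.0478 + 75.1579 + 4.7799 + 4.2967 = 481.2823

481.28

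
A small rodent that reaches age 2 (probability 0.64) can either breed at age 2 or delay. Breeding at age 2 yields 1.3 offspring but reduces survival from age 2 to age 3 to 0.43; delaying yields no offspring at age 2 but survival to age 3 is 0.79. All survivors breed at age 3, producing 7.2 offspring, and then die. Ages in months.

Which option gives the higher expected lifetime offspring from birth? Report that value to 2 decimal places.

breed at age 2: R₀ = 0.64 × (1.3 + 0.43 × 7.2) = 0.64 × 4.3960 = 2.8134
delay to age 3: R₀ = 0.64 × (0.79 × 7.2) = 0.64 × 5.6880 = 3.6403
Higher: delay to age 3 (3.6403).

3.64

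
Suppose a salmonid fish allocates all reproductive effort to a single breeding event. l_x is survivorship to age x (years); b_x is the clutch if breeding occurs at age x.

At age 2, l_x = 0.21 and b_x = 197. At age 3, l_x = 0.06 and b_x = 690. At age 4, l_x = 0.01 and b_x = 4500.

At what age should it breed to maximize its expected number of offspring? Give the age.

4

Expected offspring if breeding at age x = l_x × b_x:
  age 2: 0.21 × 197 = 41.370
  age 3: 0.06 × 690 = 41.400
  age 4: 0.01 × 4500 = 45.000
Maximum at age 4 (45.000).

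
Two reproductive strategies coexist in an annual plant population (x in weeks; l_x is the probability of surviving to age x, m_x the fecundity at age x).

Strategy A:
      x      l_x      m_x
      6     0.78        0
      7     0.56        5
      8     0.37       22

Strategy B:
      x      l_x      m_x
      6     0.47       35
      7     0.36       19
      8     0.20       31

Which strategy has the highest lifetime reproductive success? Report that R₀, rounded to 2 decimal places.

29.49

Strategy A: R₀ = 0.78×0 + 0.56×5 + 0.37×22 = 10.9400
Strategy B: R₀ = 0.47×35 + 0.36×19 + 0.20×31 = 29.4900
Highest R₀: strategy B with 29.4900.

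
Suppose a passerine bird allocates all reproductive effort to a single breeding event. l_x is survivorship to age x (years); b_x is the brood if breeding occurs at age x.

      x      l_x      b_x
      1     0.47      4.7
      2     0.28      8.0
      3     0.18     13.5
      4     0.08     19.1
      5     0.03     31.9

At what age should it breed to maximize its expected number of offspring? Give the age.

Expected offspring if breeding at age x = l_x × b_x:
  age 1: 0.47 × 4.7 = 2.209
  age 2: 0.28 × 8.0 = 2.240
  age 3: 0.18 × 13.5 = 2.430
  age 4: 0.08 × 19.1 = 1.528
  age 5: 0.03 × 31.9 = 0.957
Maximum at age 3 (2.430).

3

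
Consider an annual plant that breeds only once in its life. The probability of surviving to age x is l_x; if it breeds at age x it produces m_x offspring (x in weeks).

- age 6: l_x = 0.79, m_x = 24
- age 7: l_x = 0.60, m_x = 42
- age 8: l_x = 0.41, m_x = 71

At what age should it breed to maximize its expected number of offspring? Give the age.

Expected offspring if breeding at age x = l_x × m_x:
  age 6: 0.79 × 24 = 18.960
  age 7: 0.60 × 42 = 25.200
  age 8: 0.41 × 71 = 29.110
Maximum at age 8 (29.110).

8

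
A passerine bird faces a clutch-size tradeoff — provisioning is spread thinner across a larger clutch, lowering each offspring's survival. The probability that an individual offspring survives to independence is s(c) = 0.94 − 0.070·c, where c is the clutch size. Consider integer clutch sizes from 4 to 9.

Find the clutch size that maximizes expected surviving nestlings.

7

Expected surviving nestlings = c × s(c):
  c=4: 4 × 0.660 = 2.640
  c=5: 5 × 0.590 = 2.950
  c=6: 6 × 0.520 = 3.120
  c=7: 7 × 0.450 = 3.150
  c=8: 8 × 0.380 = 3.040
  c=9: 9 × 0.310 = 2.790
Maximum at c = 7 (3.150 surviving nestlings).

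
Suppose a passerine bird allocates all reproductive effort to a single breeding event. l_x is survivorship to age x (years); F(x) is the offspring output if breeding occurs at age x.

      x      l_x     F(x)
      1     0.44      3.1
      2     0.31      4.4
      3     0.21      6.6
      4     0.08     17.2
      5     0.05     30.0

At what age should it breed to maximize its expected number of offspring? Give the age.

Expected offspring if breeding at age x = l_x × F(x):
  age 1: 0.44 × 3.1 = 1.364
  age 2: 0.31 × 4.4 = 1.364
  age 3: 0.21 × 6.6 = 1.386
  age 4: 0.08 × 17.2 = 1.376
  age 5: 0.05 × 30.0 = 1.500
Maximum at age 5 (1.500).

5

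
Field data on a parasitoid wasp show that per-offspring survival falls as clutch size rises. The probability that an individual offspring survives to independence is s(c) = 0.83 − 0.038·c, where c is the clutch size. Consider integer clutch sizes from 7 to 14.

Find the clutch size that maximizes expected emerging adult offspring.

11

Expected emerging adult offspring = c × s(c):
  c=7: 7 × 0.564 = 3.948
  c=8: 8 × 0.526 = 4.208
  c=9: 9 × 0.488 = 4.392
  c=10: 10 × 0.450 = 4.500
  c=11: 11 × 0.412 = 4.532
  c=12: 12 × 0.374 = 4.488
  c=13: 13 × 0.336 = 4.368
  c=14: 14 × 0.298 = 4.172
Maximum at c = 11 (4.532 emerging adult offspring).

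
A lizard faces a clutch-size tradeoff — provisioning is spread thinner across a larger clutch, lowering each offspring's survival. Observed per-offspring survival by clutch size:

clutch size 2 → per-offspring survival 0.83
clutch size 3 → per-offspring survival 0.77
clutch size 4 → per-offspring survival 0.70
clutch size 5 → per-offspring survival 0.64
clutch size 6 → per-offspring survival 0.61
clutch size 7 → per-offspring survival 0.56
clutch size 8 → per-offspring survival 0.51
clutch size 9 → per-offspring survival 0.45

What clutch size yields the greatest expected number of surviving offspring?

Expected surviving offspring = c × s(c):
  c=2: 2 × 0.83 = 1.660
  c=3: 3 × 0.77 = 2.310
  c=4: 4 × 0.70 = 2.800
  c=5: 5 × 0.64 = 3.200
  c=6: 6 × 0.61 = 3.660
  c=7: 7 × 0.56 = 3.920
  c=8: 8 × 0.51 = 4.080
  c=9: 9 × 0.45 = 4.050
Maximum at c = 8 (4.080 surviving offspring).

8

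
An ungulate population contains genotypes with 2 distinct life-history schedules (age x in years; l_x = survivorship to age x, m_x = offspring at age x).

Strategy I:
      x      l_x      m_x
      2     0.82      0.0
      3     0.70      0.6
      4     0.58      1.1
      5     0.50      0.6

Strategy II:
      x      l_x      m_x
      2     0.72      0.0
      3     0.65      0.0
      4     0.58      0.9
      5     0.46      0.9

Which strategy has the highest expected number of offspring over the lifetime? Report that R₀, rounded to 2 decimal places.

1.36

Strategy I: R₀ = 0.82×0.0 + 0.70×0.6 + 0.58×1.1 + 0.50×0.6 = 1.3580
Strategy II: R₀ = 0.72×0.0 + 0.65×0.0 + 0.58×0.9 + 0.46×0.9 = 0.9360
Highest R₀: strategy I with 1.3580.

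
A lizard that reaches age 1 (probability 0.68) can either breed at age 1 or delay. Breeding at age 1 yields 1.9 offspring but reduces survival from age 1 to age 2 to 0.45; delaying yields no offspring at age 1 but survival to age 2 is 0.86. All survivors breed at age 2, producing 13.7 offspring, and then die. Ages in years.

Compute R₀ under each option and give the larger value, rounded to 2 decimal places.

8.01

breed at age 1: R₀ = 0.68 × (1.9 + 0.45 × 13.7) = 0.68 × 8.0650 = 5.4842
delay to age 2: R₀ = 0.68 × (0.86 × 13.7) = 0.68 × 11.7820 = 8.0118
Higher: delay to age 2 (8.0118).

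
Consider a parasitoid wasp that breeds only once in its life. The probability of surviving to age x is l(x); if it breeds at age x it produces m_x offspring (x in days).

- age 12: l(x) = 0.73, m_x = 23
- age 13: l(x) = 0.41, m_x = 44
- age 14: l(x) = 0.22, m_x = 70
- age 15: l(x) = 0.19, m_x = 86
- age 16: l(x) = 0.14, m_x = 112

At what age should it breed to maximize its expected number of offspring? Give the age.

Expected offspring if breeding at age x = l(x) × m_x:
  age 12: 0.73 × 23 = 16.790
  age 13: 0.41 × 44 = 18.040
  age 14: 0.22 × 70 = 15.400
  age 15: 0.19 × 86 = 16.340
  age 16: 0.14 × 112 = 15.680
Maximum at age 13 (18.040).

13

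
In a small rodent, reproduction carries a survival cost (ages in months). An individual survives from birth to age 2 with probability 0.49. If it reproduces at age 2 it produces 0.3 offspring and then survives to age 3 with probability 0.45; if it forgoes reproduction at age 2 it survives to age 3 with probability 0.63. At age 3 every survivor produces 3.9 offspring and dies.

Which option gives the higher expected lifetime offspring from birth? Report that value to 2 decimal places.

1.20

breed at age 2: R₀ = 0.49 × (0.3 + 0.45 × 3.9) = 0.49 × 2.0550 = 1.0069
delay to age 3: R₀ = 0.49 × (0.63 × 3.9) = 0.49 × 2.4570 = 1.2039
Higher: delay to age 3 (1.2039).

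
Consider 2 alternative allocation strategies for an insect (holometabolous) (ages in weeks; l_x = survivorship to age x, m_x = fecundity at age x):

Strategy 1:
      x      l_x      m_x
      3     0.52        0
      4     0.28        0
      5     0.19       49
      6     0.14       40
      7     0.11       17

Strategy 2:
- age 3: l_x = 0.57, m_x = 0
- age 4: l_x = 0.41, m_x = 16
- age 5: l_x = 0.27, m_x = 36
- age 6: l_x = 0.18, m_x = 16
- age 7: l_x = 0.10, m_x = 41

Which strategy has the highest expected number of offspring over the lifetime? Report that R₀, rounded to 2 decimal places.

Strategy 1: R₀ = 0.52×0 + 0.28×0 + 0.19×49 + 0.14×40 + 0.11×17 = 16.7800
Strategy 2: R₀ = 0.57×0 + 0.41×16 + 0.27×36 + 0.18×16 + 0.10×41 = 23.2600
Highest R₀: strategy 2 with 23.2600.

23.26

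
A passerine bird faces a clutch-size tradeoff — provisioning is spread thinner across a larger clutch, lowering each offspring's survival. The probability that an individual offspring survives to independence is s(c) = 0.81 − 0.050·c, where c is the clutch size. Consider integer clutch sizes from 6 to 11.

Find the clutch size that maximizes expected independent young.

8

Expected independent young = c × s(c):
  c=6: 6 × 0.510 = 3.060
  c=7: 7 × 0.460 = 3.220
  c=8: 8 × 0.410 = 3.280
  c=9: 9 × 0.360 = 3.240
  c=10: 10 × 0.310 = 3.100
  c=11: 11 × 0.260 = 2.860
Maximum at c = 8 (3.280 independent young).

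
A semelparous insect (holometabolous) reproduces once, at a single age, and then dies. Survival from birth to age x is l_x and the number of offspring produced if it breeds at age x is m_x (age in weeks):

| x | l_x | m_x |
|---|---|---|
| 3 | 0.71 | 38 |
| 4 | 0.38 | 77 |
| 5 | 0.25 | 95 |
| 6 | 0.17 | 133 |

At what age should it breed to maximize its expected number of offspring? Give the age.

4

Expected offspring if breeding at age x = l_x × m_x:
  age 3: 0.71 × 38 = 26.980
  age 4: 0.38 × 77 = 29.260
  age 5: 0.25 × 95 = 23.750
  age 6: 0.17 × 133 = 22.610
Maximum at age 4 (29.260).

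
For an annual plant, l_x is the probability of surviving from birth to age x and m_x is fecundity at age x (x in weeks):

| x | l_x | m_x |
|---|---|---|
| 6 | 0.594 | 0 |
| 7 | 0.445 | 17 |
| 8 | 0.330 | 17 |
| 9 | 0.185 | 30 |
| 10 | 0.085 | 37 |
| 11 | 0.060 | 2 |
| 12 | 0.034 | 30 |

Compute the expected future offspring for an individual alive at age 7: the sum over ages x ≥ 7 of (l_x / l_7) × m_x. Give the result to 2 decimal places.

l_7 = 0.445. Conditional survival from age 7 to x is l_x / l_7.
  x=7: (0.445/0.445) × 17 = 17.0000
  x=8: (0.330/0.445) × 17 = 12.6067
  x=9: (0.185/0.445) × 30 = 12.4719
  x=10: (0.085/0.445) × 37 = 7.0674
  x=11: (0.060/0.445) × 2 = 0.2697
  x=12: (0.034/0.445) × 30 = 2.2921
Sum = 17.0000 + 12.6067 + 12.4719 + 7.0674 + 0.2697 + 2.2921 = 51.7079

51.71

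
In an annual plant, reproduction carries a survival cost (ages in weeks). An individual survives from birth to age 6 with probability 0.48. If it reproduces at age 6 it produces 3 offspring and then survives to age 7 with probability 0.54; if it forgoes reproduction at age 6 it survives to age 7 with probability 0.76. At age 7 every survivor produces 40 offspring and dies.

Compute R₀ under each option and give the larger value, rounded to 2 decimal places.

14.59

breed at age 6: R₀ = 0.48 × (3 + 0.54 × 40) = 0.48 × 24.6000 = 11.8080
delay to age 7: R₀ = 0.48 × (0.76 × 40) = 0.48 × 30.4000 = 14.5920
Higher: delay to age 7 (14.5920).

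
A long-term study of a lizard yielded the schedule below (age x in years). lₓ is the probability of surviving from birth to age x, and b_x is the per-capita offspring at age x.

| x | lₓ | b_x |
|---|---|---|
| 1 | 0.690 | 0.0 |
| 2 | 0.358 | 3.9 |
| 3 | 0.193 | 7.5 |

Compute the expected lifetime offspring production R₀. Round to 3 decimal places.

R₀ = Σ lₓ b_x:
  age 1: 0.690 × 0.0 = 0.0000
  age 2: 0.358 × 3.9 = 1.3962
  age 3: 0.193 × 7.5 = 1.4475
R₀ = 0.0000 + 1.3962 + 1.4475 = 2.8437

2.844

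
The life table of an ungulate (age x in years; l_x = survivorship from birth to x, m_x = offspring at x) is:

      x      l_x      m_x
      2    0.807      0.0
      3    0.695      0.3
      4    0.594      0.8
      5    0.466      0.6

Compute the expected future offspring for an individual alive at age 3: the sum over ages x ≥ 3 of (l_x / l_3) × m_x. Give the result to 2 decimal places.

l_3 = 0.695. Conditional survival from age 3 to x is l_x / l_3.
  x=3: (0.695/0.695) × 0.3 = 0.3000
  x=4: (0.594/0.695) × 0.8 = 0.6837
  x=5: (0.466/0.695) × 0.6 = 0.4023
Sum = 0.3000 + 0.6837 + 0.4023 = 1.3860

1.39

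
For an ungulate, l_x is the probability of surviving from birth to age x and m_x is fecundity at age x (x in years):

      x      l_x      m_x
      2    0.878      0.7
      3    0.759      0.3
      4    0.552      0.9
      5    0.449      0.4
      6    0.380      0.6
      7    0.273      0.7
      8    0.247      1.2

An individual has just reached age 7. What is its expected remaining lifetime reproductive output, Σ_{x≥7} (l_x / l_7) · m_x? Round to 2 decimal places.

l_7 = 0.273. Conditional survival from age 7 to x is l_x / l_7.
  x=7: (0.273/0.273) × 0.7 = 0.7000
  x=8: (0.247/0.273) × 1.2 = 1.0857
Sum = 0.7000 + 1.0857 = 1.7857

1.79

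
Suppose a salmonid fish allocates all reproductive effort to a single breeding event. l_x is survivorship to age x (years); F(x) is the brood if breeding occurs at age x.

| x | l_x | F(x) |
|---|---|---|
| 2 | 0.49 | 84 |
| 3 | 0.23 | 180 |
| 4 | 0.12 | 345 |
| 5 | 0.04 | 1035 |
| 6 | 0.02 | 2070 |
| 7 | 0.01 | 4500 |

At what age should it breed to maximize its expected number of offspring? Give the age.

Expected offspring if breeding at age x = l_x × F(x):
  age 2: 0.49 × 84 = 41.160
  age 3: 0.23 × 180 = 41.400
  age 4: 0.12 × 345 = 41.400
  age 5: 0.04 × 1035 = 41.400
  age 6: 0.02 × 2070 = 41.400
  age 7: 0.01 × 4500 = 45.000
Maximum at age 7 (45.000).

7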